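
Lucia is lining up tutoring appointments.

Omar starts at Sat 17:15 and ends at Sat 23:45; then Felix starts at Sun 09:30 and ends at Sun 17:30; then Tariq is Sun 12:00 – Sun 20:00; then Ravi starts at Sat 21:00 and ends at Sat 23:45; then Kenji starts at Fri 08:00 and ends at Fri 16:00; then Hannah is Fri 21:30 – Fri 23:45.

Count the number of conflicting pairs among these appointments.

Two intervals overlap when each starts before the other ends.
Sorted by start: Kenji, Hannah, Omar, Ravi, Felix, Tariq.
Hannah starts after Kenji ends; Kenji is clear from here.
Omar starts after Hannah ends; Hannah is clear from here.
Ravi starts before Omar ends → Omar and Ravi overlap.
Felix starts after Omar ends; Omar is clear from here.
Felix starts after Ravi ends; Ravi is clear from here.
Tariq starts before Felix ends → Felix and Tariq overlap.
Overlapping pairs: Felix & Tariq, Omar & Ravi — 2 in total.

2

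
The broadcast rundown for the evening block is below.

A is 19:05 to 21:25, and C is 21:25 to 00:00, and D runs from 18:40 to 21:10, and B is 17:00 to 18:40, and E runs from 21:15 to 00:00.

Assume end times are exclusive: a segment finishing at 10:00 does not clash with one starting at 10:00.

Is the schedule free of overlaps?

No

Sorted by start: B, D, A, E, C.
D starts exactly when B ends (back-to-back, no overlap); B is clear from here.
A starts before D ends → D and A overlap.
That's a conflict, so the schedule is not conflict-free.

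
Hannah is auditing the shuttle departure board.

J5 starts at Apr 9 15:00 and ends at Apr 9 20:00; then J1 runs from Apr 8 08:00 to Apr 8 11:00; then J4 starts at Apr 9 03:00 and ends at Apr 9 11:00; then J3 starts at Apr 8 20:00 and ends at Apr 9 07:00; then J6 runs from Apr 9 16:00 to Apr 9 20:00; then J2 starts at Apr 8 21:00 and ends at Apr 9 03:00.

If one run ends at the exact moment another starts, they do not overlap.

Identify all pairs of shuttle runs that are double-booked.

J2 & J3, J3 & J4, J5 & J6

Sorted by start: J1, J3, J2, J4, J5, J6.
J3 starts after J1 ends; J1 is clear from here.
J2 starts before J3 ends → J3 and J2 overlap.
J4 starts before J3 ends → J3 and J4 overlap.
J5 starts after J3 ends; J3 is clear from here.
J4 starts exactly when J2 ends (back-to-back, no overlap); J2 is clear from here.
J5 starts after J4 ends; J4 is clear from here.
J6 starts before J5 ends → J5 and J6 overlap.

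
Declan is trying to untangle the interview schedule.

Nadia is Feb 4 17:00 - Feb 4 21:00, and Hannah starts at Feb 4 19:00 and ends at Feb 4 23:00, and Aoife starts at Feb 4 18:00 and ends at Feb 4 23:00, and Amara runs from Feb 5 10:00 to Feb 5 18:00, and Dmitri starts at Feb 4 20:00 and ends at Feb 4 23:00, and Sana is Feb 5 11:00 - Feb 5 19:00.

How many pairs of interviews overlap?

Check each pair: they overlap iff neither finishes before the other starts.
Sorted by start: Nadia, Aoife, Hannah, Dmitri, Amara, Sana.
Aoife starts before Nadia ends → Nadia and Aoife overlap.
Hannah starts before Nadia ends → Nadia and Hannah overlap.
Dmitri starts before Nadia ends → Nadia and Dmitri overlap.
Amara starts after Nadia ends; Nadia is clear from here.
Hannah starts before Aoife ends → Aoife and Hannah overlap.
Dmitri starts before Aoife ends → Aoife and Dmitri overlap.
Amara starts after Aoife ends; Aoife is clear from here.
Dmitri starts before Hannah ends → Hannah and Dmitri overlap.
Amara starts after Hannah ends; Hannah is clear from here.
Amara starts after Dmitri ends; Dmitri is clear from here.
Sana starts before Amara ends → Amara and Sana overlap.
Overlapping pairs: Amara & Sana, Aoife & Dmitri, Aoife & Hannah, Aoife & Nadia, Dmitri & Hannah, Dmitri & Nadia, Hannah & Nadia — 7 in total.

7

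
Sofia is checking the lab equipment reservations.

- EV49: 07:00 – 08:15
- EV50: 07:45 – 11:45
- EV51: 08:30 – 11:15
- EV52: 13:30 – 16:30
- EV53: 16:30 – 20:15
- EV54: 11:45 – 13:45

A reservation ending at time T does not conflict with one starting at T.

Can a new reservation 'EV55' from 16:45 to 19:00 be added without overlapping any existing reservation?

EV49: ends 08:15 at or before EV55 starts 16:45 → clear.
EV50: ends 11:45 at or before EV55 starts 16:45 → clear.
EV51: ends 11:15 at or before EV55 starts 16:45 → clear.
EV54: ends 13:45 at or before EV55 starts 16:45 → clear.
EV52: ends 16:30 at or before EV55 starts 16:45 → clear.
EV53: starts 16:30 before EV55 ends 19:00, and ends 20:15 after EV55 starts 16:45 → overlap.
EV55 overlaps EV53.

No — it overlaps EV53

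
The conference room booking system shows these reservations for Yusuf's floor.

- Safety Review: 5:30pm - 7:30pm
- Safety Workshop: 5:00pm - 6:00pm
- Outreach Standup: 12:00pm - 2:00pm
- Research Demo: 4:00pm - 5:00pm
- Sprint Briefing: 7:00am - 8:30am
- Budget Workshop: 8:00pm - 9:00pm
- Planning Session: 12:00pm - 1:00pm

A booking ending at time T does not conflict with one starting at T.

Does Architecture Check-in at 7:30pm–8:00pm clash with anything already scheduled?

No — it doesn't clash with anything

Sprint Briefing: ends 8:30am at or before Architecture Check-in starts 7:30pm → clear.
Planning Session: ends 1:00pm at or before Architecture Check-in starts 7:30pm → clear.
Outreach Standup: ends 2:00pm at or before Architecture Check-in starts 7:30pm → clear.
Research Demo: ends 5:00pm at or before Architecture Check-in starts 7:30pm → clear.
Safety Workshop: ends 6:00pm at or before Architecture Check-in starts 7:30pm → clear.
Safety Review: ends 7:30pm at or before Architecture Check-in starts 7:30pm → clear.
Budget Workshop: starts 8:00pm at or after Architecture Check-in ends 8:00pm → clear.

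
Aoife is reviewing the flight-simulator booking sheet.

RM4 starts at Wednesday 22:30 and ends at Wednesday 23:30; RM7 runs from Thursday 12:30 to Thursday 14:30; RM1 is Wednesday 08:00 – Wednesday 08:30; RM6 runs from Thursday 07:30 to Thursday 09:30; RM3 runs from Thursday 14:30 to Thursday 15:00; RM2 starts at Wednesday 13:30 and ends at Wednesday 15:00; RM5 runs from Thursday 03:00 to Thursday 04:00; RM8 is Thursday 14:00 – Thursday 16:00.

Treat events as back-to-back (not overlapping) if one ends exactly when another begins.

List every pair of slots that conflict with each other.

Sorted by start: RM1, RM2, RM4, RM5, RM6, RM7, RM8, RM3.
RM2 starts after RM1 ends, so nothing later overlaps RM1 either.
RM4 starts after RM2 ends, so nothing later overlaps RM2 either.
RM5 starts after RM4 ends, so nothing later overlaps RM4 either.
RM6 starts after RM5 ends, so nothing later overlaps RM5 either.
RM7 starts after RM6 ends, so nothing later overlaps RM6 either.
RM8 starts before RM7 ends → RM7 and RM8 overlap.
RM3 starts exactly when RM7 ends (back-to-back, no overlap).
RM3 starts before RM8 ends → RM8 and RM3 overlap.

RM3 & RM8, RM7 & RM8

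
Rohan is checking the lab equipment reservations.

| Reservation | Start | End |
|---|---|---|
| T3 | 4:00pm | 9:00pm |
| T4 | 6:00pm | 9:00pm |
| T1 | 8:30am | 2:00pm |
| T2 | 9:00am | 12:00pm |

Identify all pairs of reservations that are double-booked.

Two intervals overlap when each starts before the other ends.
Sorted by start: T1, T2, T3, T4.
T2 starts before T1 ends → T1 and T2 overlap.
T3 starts after T1 ends — done with T1.
T3 starts after T2 ends — done with T2.
T4 starts before T3 ends → T3 and T4 overlap.

T1 & T2, T3 & T4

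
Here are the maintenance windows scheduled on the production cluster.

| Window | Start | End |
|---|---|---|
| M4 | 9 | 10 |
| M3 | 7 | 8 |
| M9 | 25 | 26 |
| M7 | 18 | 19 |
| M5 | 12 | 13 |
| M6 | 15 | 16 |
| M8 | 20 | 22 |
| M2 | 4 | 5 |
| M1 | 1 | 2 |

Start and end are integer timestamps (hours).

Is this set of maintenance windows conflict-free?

Yes

Sorted by start: M1, M2, M3, M4, M5, M6, M7, M8, M9.
M2 starts after M1 ends, so nothing later overlaps M1 either.
M3 starts after M2 ends, so nothing later overlaps M2 either.
M4 starts after M3 ends, so nothing later overlaps M3 either.
M5 starts after M4 ends, so nothing later overlaps M4 either.
M6 starts after M5 ends, so nothing later overlaps M5 either.
M7 starts after M6 ends, so nothing later overlaps M6 either.
M8 starts after M7 ends, so nothing later overlaps M7 either.
M9 starts after M8 ends.
Every pair is clear; the schedule has no overlaps.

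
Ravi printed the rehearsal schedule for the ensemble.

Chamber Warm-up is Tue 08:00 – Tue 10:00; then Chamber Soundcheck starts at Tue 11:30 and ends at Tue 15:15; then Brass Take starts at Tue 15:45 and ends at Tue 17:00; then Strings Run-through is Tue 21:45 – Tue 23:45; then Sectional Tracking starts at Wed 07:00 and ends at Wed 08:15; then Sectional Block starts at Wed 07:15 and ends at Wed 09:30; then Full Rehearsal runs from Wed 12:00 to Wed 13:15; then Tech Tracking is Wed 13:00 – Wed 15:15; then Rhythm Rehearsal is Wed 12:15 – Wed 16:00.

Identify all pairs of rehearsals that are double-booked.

Sorted by start: Chamber Warm-up, Chamber Soundcheck, Brass Take, Strings Run-through, Sectional Tracking, Sectional Block, Full Rehearsal, Rhythm Rehearsal, Tech Tracking.
Chamber Soundcheck starts after Chamber Warm-up ends; Chamber Warm-up is clear from here.
Brass Take starts after Chamber Soundcheck ends; Chamber Soundcheck is clear from here.
Strings Run-through starts after Brass Take ends; Brass Take is clear from here.
Sectional Tracking starts after Strings Run-through ends; Strings Run-through is clear from here.
Sectional Block starts before Sectional Tracking ends → Sectional Tracking and Sectional Block overlap.
Full Rehearsal starts after Sectional Tracking ends; Sectional Tracking is clear from here.
Full Rehearsal starts after Sectional Block ends; Sectional Block is clear from here.
Rhythm Rehearsal starts before Full Rehearsal ends → Full Rehearsal and Rhythm Rehearsal overlap.
Tech Tracking starts before Full Rehearsal ends → Full Rehearsal and Tech Tracking overlap.
Tech Tracking starts before Rhythm Rehearsal ends → Rhythm Rehearsal and Tech Tracking overlap.

Full Rehearsal & Rhythm Rehearsal, Full Rehearsal & Tech Tracking, Rhythm Rehearsal & Tech Tracking, Sectional Block & Sectional Tracking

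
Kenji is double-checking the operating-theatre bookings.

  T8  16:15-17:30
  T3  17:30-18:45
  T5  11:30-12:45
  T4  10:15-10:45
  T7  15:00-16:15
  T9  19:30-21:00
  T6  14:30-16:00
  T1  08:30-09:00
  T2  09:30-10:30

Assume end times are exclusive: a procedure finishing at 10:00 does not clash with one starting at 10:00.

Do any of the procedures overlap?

Yes

Sorted by start: T1, T2, T4, T5, T6, T7, T8, T3, T9.
T2 starts after T1 ends, so nothing later overlaps T1 either.
T4 starts before T2 ends → T2 and T4 overlap.
That's a conflict, so the schedule is not conflict-free.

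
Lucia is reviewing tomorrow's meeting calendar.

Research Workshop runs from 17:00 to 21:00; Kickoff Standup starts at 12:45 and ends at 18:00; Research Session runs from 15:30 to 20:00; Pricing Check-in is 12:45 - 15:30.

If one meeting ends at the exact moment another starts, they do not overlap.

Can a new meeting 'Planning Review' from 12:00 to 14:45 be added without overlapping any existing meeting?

No — it overlaps Kickoff Standup, Pricing Check-in

Kickoff Standup: starts 12:45 before Planning Review ends 14:45, and ends 18:00 after Planning Review starts 12:00 → overlap.
Pricing Check-in: starts 12:45 before Planning Review ends 14:45, and ends 15:30 after Planning Review starts 12:00 → overlap.
Research Session: starts 15:30 at or after Planning Review ends 14:45 → clear.
Research Workshop: starts 17:00 at or after Planning Review ends 14:45 → clear.
Planning Review overlaps Kickoff Standup, Pricing Check-in.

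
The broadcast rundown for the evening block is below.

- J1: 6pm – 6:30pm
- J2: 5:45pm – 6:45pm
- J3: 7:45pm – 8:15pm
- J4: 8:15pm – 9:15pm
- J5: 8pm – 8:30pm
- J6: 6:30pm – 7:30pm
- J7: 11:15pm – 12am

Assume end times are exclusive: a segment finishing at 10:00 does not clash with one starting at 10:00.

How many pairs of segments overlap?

4

Sorted by start: J2, J1, J6, J3, J5, J4, J7.
J1 starts before J2 ends → J2 and J1 overlap.
J6 starts before J2 ends → J2 and J6 overlap.
J3 starts after J2 ends, so nothing later overlaps J2 either.
J6 starts exactly when J1 ends (back-to-back, no overlap), so nothing later overlaps J1 either.
J3 starts after J6 ends, so nothing later overlaps J6 either.
J5 starts before J3 ends → J3 and J5 overlap.
J4 starts exactly when J3 ends (back-to-back, no overlap), so nothing later overlaps J3 either.
J4 starts before J5 ends → J5 and J4 overlap.
J7 starts after J5 ends.
J7 starts after J4 ends.
Overlapping pairs: J1 & J2, J2 & J6, J3 & J5, J4 & J5 — 4 in total.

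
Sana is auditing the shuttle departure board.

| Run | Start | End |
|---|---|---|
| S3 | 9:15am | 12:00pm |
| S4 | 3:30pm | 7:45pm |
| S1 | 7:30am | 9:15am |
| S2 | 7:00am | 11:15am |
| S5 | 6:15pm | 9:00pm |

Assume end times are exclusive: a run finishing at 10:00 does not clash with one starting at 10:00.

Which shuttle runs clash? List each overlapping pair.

Two intervals overlap when each starts before the other ends.
Sorted by start: S2, S1, S3, S4, S5.
S1 starts before S2 ends → S2 and S1 overlap.
S3 starts before S2 ends → S2 and S3 overlap.
S4 starts after S2 ends — done with S2.
S3 starts exactly when S1 ends (back-to-back, no overlap) — done with S1.
S4 starts after S3 ends — done with S3.
S5 starts before S4 ends → S4 and S5 overlap.

S1 & S2, S2 & S3, S4 & S5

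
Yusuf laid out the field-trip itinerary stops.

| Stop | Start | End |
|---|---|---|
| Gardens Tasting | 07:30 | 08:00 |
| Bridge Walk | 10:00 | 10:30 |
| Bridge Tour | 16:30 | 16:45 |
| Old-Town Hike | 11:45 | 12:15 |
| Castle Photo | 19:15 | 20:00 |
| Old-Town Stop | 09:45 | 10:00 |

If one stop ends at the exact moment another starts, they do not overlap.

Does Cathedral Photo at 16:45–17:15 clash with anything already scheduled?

No — it doesn't clash with anything

Gardens Tasting: ends 08:00 at or before Cathedral Photo starts 16:45 → clear.
Old-Town Stop: ends 10:00 at or before Cathedral Photo starts 16:45 → clear.
Bridge Walk: ends 10:30 at or before Cathedral Photo starts 16:45 → clear.
Old-Town Hike: ends 12:15 at or before Cathedral Photo starts 16:45 → clear.
Bridge Tour: ends 16:45 at or before Cathedral Photo starts 16:45 → clear.
Castle Photo: starts 19:15 at or after Cathedral Photo ends 17:15 → clear.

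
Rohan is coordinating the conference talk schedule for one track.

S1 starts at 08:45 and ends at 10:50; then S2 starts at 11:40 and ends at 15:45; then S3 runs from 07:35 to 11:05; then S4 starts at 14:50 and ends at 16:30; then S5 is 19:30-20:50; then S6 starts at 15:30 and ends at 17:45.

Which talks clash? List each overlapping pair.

Check each pair: they overlap iff neither finishes before the other starts.
Sorted by start: S3, S1, S2, S4, S6, S5.
S1 starts before S3 ends → S3 and S1 overlap.
S2 starts after S3 ends, so S3 has no further overlaps.
S2 starts after S1 ends, so S1 has no further overlaps.
S4 starts before S2 ends → S2 and S4 overlap.
S6 starts before S2 ends → S2 and S6 overlap.
S5 starts after S2 ends.
S6 starts before S4 ends → S4 and S6 overlap.
S5 starts after S4 ends.
S5 starts after S6 ends.

S1 & S3, S2 & S4, S2 & S6, S4 & S6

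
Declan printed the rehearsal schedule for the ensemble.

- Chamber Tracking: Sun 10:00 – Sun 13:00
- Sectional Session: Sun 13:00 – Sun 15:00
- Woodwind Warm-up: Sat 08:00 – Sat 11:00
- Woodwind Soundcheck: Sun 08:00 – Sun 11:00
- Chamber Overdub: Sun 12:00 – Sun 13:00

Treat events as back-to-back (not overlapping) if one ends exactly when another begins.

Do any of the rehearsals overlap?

Sorted by start: Woodwind Warm-up, Woodwind Soundcheck, Chamber Tracking, Chamber Overdub, Sectional Session.
Woodwind Soundcheck starts after Woodwind Warm-up ends, so nothing later overlaps Woodwind Warm-up either.
Chamber Tracking starts before Woodwind Soundcheck ends → Woodwind Soundcheck and Chamber Tracking overlap.
That's a conflict, so the schedule is not conflict-free.

Yes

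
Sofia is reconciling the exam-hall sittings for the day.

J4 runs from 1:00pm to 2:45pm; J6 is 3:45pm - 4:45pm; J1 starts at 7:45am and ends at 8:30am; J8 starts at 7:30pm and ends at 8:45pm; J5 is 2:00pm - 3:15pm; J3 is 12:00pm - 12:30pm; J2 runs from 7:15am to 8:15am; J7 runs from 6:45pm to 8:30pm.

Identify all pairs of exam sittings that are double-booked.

J1 & J2, J4 & J5, J7 & J8

Check each pair: they overlap iff neither finishes before the other starts.
Sorted by start: J2, J1, J3, J4, J5, J6, J7, J8.
J1 starts before J2 ends → J2 and J1 overlap.
J3 starts after J2 ends, so J2 has no further overlaps.
J3 starts after J1 ends, so J1 has no further overlaps.
J4 starts after J3 ends, so J3 has no further overlaps.
J5 starts before J4 ends → J4 and J5 overlap.
J6 starts after J4 ends, so J4 has no further overlaps.
J6 starts after J5 ends, so J5 has no further overlaps.
J7 starts after J6 ends, so J6 has no further overlaps.
J8 starts before J7 ends → J7 and J8 overlap.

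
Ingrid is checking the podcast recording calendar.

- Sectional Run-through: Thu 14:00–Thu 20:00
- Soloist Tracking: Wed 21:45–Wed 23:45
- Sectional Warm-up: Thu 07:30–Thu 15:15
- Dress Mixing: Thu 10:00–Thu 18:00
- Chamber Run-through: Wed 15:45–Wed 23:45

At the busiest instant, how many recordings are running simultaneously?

3

Sweep the timeline, counting +1 at each start and −1 at each end (ends before starts at a tie):
Wed 15:45 start Chamber Run-through → 1
Wed 21:45 start Soloist Tracking → 2
Wed 23:45 end Chamber Run-through → 1
Wed 23:45 end Soloist Tracking → 0
Thu 07:30 start Sectional Warm-up → 1
Thu 10:00 start Dress Mixing → 2
Thu 14:00 start Sectional Run-through → 3
Thu 15:15 end Sectional Warm-up → 2
Thu 18:00 end Dress Mixing → 1
Thu 20:00 end Sectional Run-through → 0
Peak is 3, at Thu 14:00 (Dress Mixing, Sectional Run-through, Sectional Warm-up).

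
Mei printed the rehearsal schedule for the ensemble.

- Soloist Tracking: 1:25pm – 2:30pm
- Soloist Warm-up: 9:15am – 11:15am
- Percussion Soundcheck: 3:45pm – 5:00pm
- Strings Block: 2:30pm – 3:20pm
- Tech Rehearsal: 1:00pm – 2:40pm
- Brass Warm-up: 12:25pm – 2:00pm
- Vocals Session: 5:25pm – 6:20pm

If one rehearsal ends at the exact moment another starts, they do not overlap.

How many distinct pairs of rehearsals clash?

4

Two intervals overlap when each starts before the other ends.
Sorted by start: Soloist Warm-up, Brass Warm-up, Tech Rehearsal, Soloist Tracking, Strings Block, Percussion Soundcheck, Vocals Session.
Brass Warm-up starts after Soloist Warm-up ends, so Soloist Warm-up has no further overlaps.
Tech Rehearsal starts before Brass Warm-up ends → Brass Warm-up and Tech Rehearsal overlap.
Soloist Tracking starts before Brass Warm-up ends → Brass Warm-up and Soloist Tracking overlap.
Strings Block starts after Brass Warm-up ends, so Brass Warm-up has no further overlaps.
Soloist Tracking starts before Tech Rehearsal ends → Tech Rehearsal and Soloist Tracking overlap.
Strings Block starts before Tech Rehearsal ends → Tech Rehearsal and Strings Block overlap.
Percussion Soundcheck starts after Tech Rehearsal ends, so Tech Rehearsal has no further overlaps.
Strings Block starts exactly when Soloist Tracking ends (back-to-back, no overlap), so Soloist Tracking has no further overlaps.
Percussion Soundcheck starts after Strings Block ends, so Strings Block has no further overlaps.
Vocals Session starts after Percussion Soundcheck ends.
Overlapping pairs: Brass Warm-up & Soloist Tracking, Brass Warm-up & Tech Rehearsal, Soloist Tracking & Tech Rehearsal, Strings Block & Tech Rehearsal — 4 in total.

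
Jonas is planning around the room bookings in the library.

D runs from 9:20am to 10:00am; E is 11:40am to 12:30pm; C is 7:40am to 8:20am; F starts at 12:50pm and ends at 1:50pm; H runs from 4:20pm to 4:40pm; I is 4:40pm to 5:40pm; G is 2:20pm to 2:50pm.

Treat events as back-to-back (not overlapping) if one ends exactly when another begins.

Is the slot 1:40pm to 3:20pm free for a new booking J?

C: ends 8:20am at or before J starts 1:40pm → clear.
D: ends 10:00am at or before J starts 1:40pm → clear.
E: ends 12:30pm at or before J starts 1:40pm → clear.
F: starts 12:50pm before J ends 3:20pm, and ends 1:50pm after J starts 1:40pm → overlap.
G: starts 2:20pm before J ends 3:20pm, and ends 2:50pm after J starts 1:40pm → overlap.
H: starts 4:20pm at or after J ends 3:20pm → clear.
I: starts 4:40pm at or after J ends 3:20pm → clear.
J overlaps F, G.

No — it overlaps F, G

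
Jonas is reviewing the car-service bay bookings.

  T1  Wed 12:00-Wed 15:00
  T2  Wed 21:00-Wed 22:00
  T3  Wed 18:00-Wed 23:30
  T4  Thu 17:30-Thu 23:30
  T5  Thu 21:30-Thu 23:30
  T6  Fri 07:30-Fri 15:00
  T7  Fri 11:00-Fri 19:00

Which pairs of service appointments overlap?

T2 & T3, T4 & T5, T6 & T7

Sorted by start: T1, T3, T2, T4, T5, T6, T7.
T3 starts after T1 ends — done with T1.
T2 starts before T3 ends → T3 and T2 overlap.
T4 starts after T3 ends — done with T3.
T4 starts after T2 ends — done with T2.
T5 starts before T4 ends → T4 and T5 overlap.
T6 starts after T4 ends — done with T4.
T6 starts after T5 ends — done with T5.
T7 starts before T6 ends → T6 and T7 overlap.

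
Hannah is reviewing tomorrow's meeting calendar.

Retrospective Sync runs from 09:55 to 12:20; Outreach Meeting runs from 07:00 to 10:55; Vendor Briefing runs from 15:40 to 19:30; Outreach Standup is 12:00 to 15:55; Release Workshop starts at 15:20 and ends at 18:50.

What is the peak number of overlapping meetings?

Sweep the timeline, counting +1 at each start and −1 at each end (ends before starts at a tie):
07:00 start Outreach Meeting → 1
09:55 start Retrospective Sync → 2
10:55 end Outreach Meeting → 1
12:00 start Outreach Standup → 2
12:20 end Retrospective Sync → 1
15:20 start Release Workshop → 2
15:40 start Vendor Briefing → 3
15:55 end Outreach Standup → 2
18:50 end Release Workshop → 1
19:30 end Vendor Briefing → 0
Peak is 3, at 15:40 (Outreach Standup, Release Workshop, Vendor Briefing).

3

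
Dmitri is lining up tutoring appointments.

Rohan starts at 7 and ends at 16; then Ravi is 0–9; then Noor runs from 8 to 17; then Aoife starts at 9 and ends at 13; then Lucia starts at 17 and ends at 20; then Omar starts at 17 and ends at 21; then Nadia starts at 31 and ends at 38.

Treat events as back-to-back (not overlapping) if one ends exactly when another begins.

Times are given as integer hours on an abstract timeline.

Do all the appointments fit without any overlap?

No

Sorted by start: Ravi, Rohan, Noor, Aoife, Lucia, Omar, Nadia.
Rohan starts before Ravi ends → Ravi and Rohan overlap.
That's a conflict, so the schedule is not conflict-free.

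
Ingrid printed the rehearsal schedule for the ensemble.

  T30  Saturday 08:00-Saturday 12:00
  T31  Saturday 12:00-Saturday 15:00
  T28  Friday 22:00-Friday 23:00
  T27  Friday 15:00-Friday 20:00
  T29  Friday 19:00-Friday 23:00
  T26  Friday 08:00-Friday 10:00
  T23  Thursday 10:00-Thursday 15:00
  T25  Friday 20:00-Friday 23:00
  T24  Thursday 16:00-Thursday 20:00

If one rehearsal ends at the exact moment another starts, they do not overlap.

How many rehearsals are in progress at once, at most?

3

Walk through starts and ends in time order (an end at T is processed before a start at T):
Thursday 10:00 start T23 → 1
Thursday 15:00 end T23 → 0
Thursday 16:00 start T24 → 1
Thursday 20:00 end T24 → 0
Friday 08:00 start T26 → 1
Friday 10:00 end T26 → 0
Friday 15:00 start T27 → 1
Friday 19:00 start T29 → 2
Friday 20:00 end T27 → 1
Friday 20:00 start T25 → 2
Friday 22:00 start T28 → 3
Friday 23:00 end T25 → 2
Friday 23:00 end T28 → 1
Friday 23:00 end T29 → 0
Saturday 08:00 start T30 → 1
Saturday 12:00 end T30 → 0
Saturday 12:00 start T31 → 1
Saturday 15:00 end T31 → 0
Peak is 3, at Friday 22:00 (T25, T28, T29).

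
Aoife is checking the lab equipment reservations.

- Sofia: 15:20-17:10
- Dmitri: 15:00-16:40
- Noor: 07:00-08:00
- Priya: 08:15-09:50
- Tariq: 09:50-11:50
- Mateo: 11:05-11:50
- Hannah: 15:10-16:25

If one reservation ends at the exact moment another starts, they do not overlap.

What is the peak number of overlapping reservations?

3

Walk through starts and ends in time order (an end at T is processed before a start at T):
07:00 start Noor → 1
08:00 end Noor → 0
08:15 start Priya → 1
09:50 end Priya → 0
09:50 start Tariq → 1
11:05 start Mateo → 2
11:50 end Mateo → 1
11:50 end Tariq → 0
15:00 start Dmitri → 1
15:10 start Hannah → 2
15:20 start Sofia → 3
16:25 end Hannah → 2
16:40 end Dmitri → 1
17:10 end Sofia → 0
Peak is 3, at 15:20 (Dmitri, Hannah, Sofia).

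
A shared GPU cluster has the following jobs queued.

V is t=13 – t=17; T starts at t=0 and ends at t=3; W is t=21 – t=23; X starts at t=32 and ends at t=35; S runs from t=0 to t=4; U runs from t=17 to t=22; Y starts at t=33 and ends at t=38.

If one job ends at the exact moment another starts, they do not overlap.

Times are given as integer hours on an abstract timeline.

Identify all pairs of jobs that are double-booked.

Sorted by start: S, T, V, U, W, X, Y.
T starts before S ends → S and T overlap.
V starts after S ends, so nothing later overlaps S either.
V starts after T ends, so nothing later overlaps T either.
U starts exactly when V ends (back-to-back, no overlap), so nothing later overlaps V either.
W starts before U ends → U and W overlap.
X starts after U ends, so nothing later overlaps U either.
X starts after W ends, so nothing later overlaps W either.
Y starts before X ends → X and Y overlap.

S & T, U & W, X & Y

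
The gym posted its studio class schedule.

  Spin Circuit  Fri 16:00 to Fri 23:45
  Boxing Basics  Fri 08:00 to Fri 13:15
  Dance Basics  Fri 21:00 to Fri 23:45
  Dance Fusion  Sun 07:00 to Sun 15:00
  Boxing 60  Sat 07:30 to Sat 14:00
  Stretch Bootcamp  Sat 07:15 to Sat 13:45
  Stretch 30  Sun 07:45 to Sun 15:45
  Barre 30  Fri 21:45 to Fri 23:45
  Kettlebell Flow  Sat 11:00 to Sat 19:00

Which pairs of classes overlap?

Sorted by start: Boxing Basics, Spin Circuit, Dance Basics, Barre 30, Stretch Bootcamp, Boxing 60, Kettlebell Flow, Dance Fusion, Stretch 30.
Spin Circuit starts after Boxing Basics ends; Boxing Basics is clear from here.
Dance Basics starts before Spin Circuit ends → Spin Circuit and Dance Basics overlap.
Barre 30 starts before Spin Circuit ends → Spin Circuit and Barre 30 overlap.
Stretch Bootcamp starts after Spin Circuit ends; Spin Circuit is clear from here.
Barre 30 starts before Dance Basics ends → Dance Basics and Barre 30 overlap.
Stretch Bootcamp starts after Dance Basics ends; Dance Basics is clear from here.
Stretch Bootcamp starts after Barre 30 ends; Barre 30 is clear from here.
Boxing 60 starts before Stretch Bootcamp ends → Stretch Bootcamp and Boxing 60 overlap.
Kettlebell Flow starts before Stretch Bootcamp ends → Stretch Bootcamp and Kettlebell Flow overlap.
Dance Fusion starts after Stretch Bootcamp ends; Stretch Bootcamp is clear from here.
Kettlebell Flow starts before Boxing 60 ends → Boxing 60 and Kettlebell Flow overlap.
Dance Fusion starts after Boxing 60 ends; Boxing 60 is clear from here.
Dance Fusion starts after Kettlebell Flow ends; Kettlebell Flow is clear from here.
Stretch 30 starts before Dance Fusion ends → Dance Fusion and Stretch 30 overlap.

Barre 30 & Dance Basics, Barre 30 & Spin Circuit, Boxing 60 & Kettlebell Flow, Boxing 60 & Stretch Bootcamp, Dance Basics & Spin Circuit, Dance Fusion & Stretch 30, Kettlebell Flow & Stretch Bootcamp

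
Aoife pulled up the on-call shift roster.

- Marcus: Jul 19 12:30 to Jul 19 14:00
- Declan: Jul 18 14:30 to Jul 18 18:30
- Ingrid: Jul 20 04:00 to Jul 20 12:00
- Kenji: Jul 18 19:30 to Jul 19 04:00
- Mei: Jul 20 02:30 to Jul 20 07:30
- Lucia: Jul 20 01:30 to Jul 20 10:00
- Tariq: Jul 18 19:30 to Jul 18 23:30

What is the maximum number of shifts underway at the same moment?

Sweep the timeline, counting +1 at each start and −1 at each end (ends before starts at a tie):
Jul 18 14:30 start Declan → 1
Jul 18 18:30 end Declan → 0
Jul 18 19:30 start Kenji → 1
Jul 18 19:30 start Tariq → 2
Jul 18 23:30 end Tariq → 1
Jul 19 04:00 end Kenji → 0
Jul 19 12:30 start Marcus → 1
Jul 19 14:00 end Marcus → 0
Jul 20 01:30 start Lucia → 1
Jul 20 02:30 start Mei → 2
Jul 20 04:00 start Ingrid → 3
Jul 20 07:30 end Mei → 2
Jul 20 10:00 end Lucia → 1
Jul 20 12:00 end Ingrid → 0
Peak is 3, at Jul 20 04:00 (Ingrid, Lucia, Mei).

3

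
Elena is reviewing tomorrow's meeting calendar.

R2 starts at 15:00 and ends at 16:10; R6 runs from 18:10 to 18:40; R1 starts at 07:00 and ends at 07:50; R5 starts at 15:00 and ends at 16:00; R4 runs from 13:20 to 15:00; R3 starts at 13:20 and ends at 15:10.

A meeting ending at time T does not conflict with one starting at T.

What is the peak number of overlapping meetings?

Sweep the timeline, counting +1 at each start and −1 at each end (ends before starts at a tie):
07:00 start R1 → 1
07:50 end R1 → 0
13:20 start R3 → 1
13:20 start R4 → 2
15:00 end R4 → 1
15:00 start R2 → 2
15:00 start R5 → 3
15:10 end R3 → 2
16:00 end R5 → 1
16:10 end R2 → 0
18:10 start R6 → 1
18:40 end R6 → 0
Peak is 3, at 15:00 (R2, R3, R5).

3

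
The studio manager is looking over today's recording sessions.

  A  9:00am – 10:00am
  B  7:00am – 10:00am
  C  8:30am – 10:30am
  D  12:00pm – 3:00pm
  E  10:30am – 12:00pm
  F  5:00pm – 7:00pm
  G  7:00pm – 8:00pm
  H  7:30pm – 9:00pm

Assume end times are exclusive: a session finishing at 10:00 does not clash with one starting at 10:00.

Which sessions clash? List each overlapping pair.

A & B, A & C, B & C, G & H

Check each pair: they overlap iff neither finishes before the other starts.
Sorted by start: B, C, A, E, D, F, G, H.
C starts before B ends → B and C overlap.
A starts before B ends → B and A overlap.
E starts after B ends, so nothing later overlaps B either.
A starts before C ends → C and A overlap.
E starts exactly when C ends (back-to-back, no overlap), so nothing later overlaps C either.
E starts after A ends, so nothing later overlaps A either.
D starts exactly when E ends (back-to-back, no overlap), so nothing later overlaps E either.
F starts after D ends, so nothing later overlaps D either.
G starts exactly when F ends (back-to-back, no overlap), so nothing later overlaps F either.
H starts before G ends → G and H overlap.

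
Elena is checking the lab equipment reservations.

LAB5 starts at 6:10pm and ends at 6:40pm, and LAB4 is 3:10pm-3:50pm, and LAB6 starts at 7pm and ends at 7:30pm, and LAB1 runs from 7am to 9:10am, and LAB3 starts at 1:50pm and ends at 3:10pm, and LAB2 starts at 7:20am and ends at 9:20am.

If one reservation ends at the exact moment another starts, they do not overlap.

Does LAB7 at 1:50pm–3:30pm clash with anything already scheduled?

Yes — it overlaps LAB3, LAB4

LAB1: ends 9:10am at or before LAB7 starts 1:50pm → clear.
LAB2: ends 9:20am at or before LAB7 starts 1:50pm → clear.
LAB3: starts 1:50pm before LAB7 ends 3:30pm, and ends 3:10pm after LAB7 starts 1:50pm → overlap.
LAB4: starts 3:10pm before LAB7 ends 3:30pm, and ends 3:50pm after LAB7 starts 1:50pm → overlap.
LAB5: starts 6:10pm at or after LAB7 ends 3:30pm → clear.
LAB6: starts 7pm at or after LAB7 ends 3:30pm → clear.
LAB7 overlaps LAB3, LAB4.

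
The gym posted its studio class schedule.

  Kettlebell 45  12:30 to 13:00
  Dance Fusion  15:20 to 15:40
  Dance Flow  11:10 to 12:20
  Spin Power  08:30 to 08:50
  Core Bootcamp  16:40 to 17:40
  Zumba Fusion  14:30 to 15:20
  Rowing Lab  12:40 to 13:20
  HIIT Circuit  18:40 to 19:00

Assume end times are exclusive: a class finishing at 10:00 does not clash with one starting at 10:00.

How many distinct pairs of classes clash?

1

Sorted by start: Spin Power, Dance Flow, Kettlebell 45, Rowing Lab, Zumba Fusion, Dance Fusion, Core Bootcamp, HIIT Circuit.
Dance Flow starts after Spin Power ends; Spin Power is clear from here.
Kettlebell 45 starts after Dance Flow ends; Dance Flow is clear from here.
Rowing Lab starts before Kettlebell 45 ends → Kettlebell 45 and Rowing Lab overlap.
Zumba Fusion starts after Kettlebell 45 ends; Kettlebell 45 is clear from here.
Zumba Fusion starts after Rowing Lab ends; Rowing Lab is clear from here.
Dance Fusion starts exactly when Zumba Fusion ends (back-to-back, no overlap); Zumba Fusion is clear from here.
Core Bootcamp starts after Dance Fusion ends; Dance Fusion is clear from here.
HIIT Circuit starts after Core Bootcamp ends.
Overlapping pairs: Kettlebell 45 & Rowing Lab — 1 in total.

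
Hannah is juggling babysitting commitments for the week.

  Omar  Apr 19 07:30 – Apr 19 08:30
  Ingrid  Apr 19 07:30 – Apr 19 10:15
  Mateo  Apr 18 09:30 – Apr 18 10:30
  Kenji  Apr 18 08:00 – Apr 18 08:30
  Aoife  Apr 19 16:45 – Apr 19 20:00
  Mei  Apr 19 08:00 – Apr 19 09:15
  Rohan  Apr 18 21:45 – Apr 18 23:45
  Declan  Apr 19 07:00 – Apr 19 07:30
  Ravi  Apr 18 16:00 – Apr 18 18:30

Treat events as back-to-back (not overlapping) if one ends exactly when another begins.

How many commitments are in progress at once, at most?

Walk through starts and ends in time order (an end at T is processed before a start at T):
Apr 18 08:00 start Kenji → 1
Apr 18 08:30 end Kenji → 0
Apr 18 09:30 start Mateo → 1
Apr 18 10:30 end Mateo → 0
Apr 18 16:00 start Ravi → 1
Apr 18 18:30 end Ravi → 0
Apr 18 21:45 start Rohan → 1
Apr 18 23:45 end Rohan → 0
Apr 19 07:00 start Declan → 1
Apr 19 07:30 end Declan → 0
Apr 19 07:30 start Ingrid → 1
Apr 19 07:30 start Omar → 2
Apr 19 08:00 start Mei → 3
Apr 19 08:30 end Omar → 2
Apr 19 09:15 end Mei → 1
Apr 19 10:15 end Ingrid → 0
Apr 19 16:45 start Aoife → 1
Apr 19 20:00 end Aoife → 0
Peak is 3, at Apr 19 08:00 (Ingrid, Mei, Omar).

3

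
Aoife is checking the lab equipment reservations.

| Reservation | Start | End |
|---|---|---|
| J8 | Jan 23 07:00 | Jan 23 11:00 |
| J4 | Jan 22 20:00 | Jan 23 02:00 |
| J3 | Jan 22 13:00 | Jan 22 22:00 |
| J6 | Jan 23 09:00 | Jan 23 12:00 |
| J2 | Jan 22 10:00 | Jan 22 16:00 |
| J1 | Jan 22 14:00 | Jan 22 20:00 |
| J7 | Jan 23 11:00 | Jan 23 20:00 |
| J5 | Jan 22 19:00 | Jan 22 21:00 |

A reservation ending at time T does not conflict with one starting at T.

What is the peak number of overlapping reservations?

Sort all start/end points and keep a running count:
Jan 22 10:00 start J2 → 1
Jan 22 13:00 start J3 → 2
Jan 22 14:00 start J1 → 3
Jan 22 16:00 end J2 → 2
Jan 22 19:00 start J5 → 3
Jan 22 20:00 end J1 → 2
Jan 22 20:00 start J4 → 3
Jan 22 21:00 end J5 → 2
Jan 22 22:00 end J3 → 1
Jan 23 02:00 end J4 → 0
Jan 23 07:00 start J8 → 1
Jan 23 09:00 start J6 → 2
Jan 23 11:00 end J8 → 1
Jan 23 11:00 start J7 → 2
Jan 23 12:00 end J6 → 1
Jan 23 20:00 end J7 → 0
Peak is 3, at Jan 22 14:00 (J1, J2, J3).

3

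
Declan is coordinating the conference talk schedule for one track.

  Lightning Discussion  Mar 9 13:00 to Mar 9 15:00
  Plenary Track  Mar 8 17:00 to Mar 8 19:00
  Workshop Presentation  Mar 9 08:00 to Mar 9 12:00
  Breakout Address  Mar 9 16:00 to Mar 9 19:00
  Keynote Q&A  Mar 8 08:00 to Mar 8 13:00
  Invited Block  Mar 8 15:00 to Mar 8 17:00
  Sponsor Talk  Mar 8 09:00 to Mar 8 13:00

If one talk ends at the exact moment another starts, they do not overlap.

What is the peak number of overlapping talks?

Sort all start/end points and keep a running count:
Mar 8 08:00 start Keynote Q&A → 1
Mar 8 09:00 start Sponsor Talk → 2
Mar 8 13:00 end Keynote Q&A → 1
Mar 8 13:00 end Sponsor Talk → 0
Mar 8 15:00 start Invited Block → 1
Mar 8 17:00 end Invited Block → 0
Mar 8 17:00 start Plenary Track → 1
Mar 8 19:00 end Plenary Track → 0
Mar 9 08:00 start Workshop Presentation → 1
Mar 9 12:00 end Workshop Presentation → 0
Mar 9 13:00 start Lightning Discussion → 1
Mar 9 15:00 end Lightning Discussion → 0
Mar 9 16:00 start Breakout Address → 1
Mar 9 19:00 end Breakout Address → 0
Peak is 2, at Mar 8 09:00 (Keynote Q&A, Sponsor Talk).

2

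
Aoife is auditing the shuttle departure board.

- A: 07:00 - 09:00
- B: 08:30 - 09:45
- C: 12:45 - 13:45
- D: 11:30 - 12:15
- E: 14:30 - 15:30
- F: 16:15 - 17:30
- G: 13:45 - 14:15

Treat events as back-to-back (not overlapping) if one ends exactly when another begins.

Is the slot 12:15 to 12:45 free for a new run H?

A: ends 09:00 at or before H starts 12:15 → clear.
B: ends 09:45 at or before H starts 12:15 → clear.
D: ends 12:15 at or before H starts 12:15 → clear.
C: starts 12:45 at or after H ends 12:45 → clear.
G: starts 13:45 at or after H ends 12:45 → clear.
E: starts 14:30 at or after H ends 12:45 → clear.
F: starts 16:15 at or after H ends 12:45 → clear.

Yes — the slot is free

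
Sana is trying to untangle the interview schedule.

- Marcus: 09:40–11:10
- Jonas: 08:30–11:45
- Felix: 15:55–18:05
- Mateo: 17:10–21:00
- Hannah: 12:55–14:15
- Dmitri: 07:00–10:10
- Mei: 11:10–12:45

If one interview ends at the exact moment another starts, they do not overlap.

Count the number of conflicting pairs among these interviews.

5

Sorted by start: Dmitri, Jonas, Marcus, Mei, Hannah, Felix, Mateo.
Jonas starts before Dmitri ends → Dmitri and Jonas overlap.
Marcus starts before Dmitri ends → Dmitri and Marcus overlap.
Mei starts after Dmitri ends — done with Dmitri.
Marcus starts before Jonas ends → Jonas and Marcus overlap.
Mei starts before Jonas ends → Jonas and Mei overlap.
Hannah starts after Jonas ends — done with Jonas.
Mei starts exactly when Marcus ends (back-to-back, no overlap) — done with Marcus.
Hannah starts after Mei ends — done with Mei.
Felix starts after Hannah ends — done with Hannah.
Mateo starts before Felix ends → Felix and Mateo overlap.
Overlapping pairs: Dmitri & Jonas, Dmitri & Marcus, Felix & Mateo, Jonas & Marcus, Jonas & Mei — 5 in total.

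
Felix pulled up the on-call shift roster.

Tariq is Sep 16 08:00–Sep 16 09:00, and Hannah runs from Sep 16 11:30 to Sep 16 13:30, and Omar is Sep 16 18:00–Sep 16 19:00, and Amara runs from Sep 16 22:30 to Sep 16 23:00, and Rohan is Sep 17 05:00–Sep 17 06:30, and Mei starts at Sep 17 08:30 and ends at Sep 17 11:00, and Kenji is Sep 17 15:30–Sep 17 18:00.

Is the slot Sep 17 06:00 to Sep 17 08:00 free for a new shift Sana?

Tariq: ends Sep 16 09:00 at or before Sana starts Sep 17 06:00 → clear.
Hannah: ends Sep 16 13:30 at or before Sana starts Sep 17 06:00 → clear.
Omar: ends Sep 16 19:00 at or before Sana starts Sep 17 06:00 → clear.
Amara: ends Sep 16 23:00 at or before Sana starts Sep 17 06:00 → clear.
Rohan: starts Sep 17 05:00 before Sana ends Sep 17 08:00, and ends Sep 17 06:30 after Sana starts Sep 17 06:00 → overlap.
Mei: starts Sep 17 08:30 at or after Sana ends Sep 17 08:00 → clear.
Kenji: starts Sep 17 15:30 at or after Sana ends Sep 17 08:00 → clear.
Sana overlaps Rohan.

No — it overlaps Rohan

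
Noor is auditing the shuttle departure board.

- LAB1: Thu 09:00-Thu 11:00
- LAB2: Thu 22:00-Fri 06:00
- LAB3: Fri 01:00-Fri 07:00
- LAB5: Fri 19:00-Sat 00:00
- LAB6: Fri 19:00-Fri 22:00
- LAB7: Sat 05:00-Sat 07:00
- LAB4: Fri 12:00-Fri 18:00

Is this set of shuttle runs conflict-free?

Sorted by start: LAB1, LAB2, LAB3, LAB4, LAB5, LAB6, LAB7.
LAB2 starts after LAB1 ends, so LAB1 has no further overlaps.
LAB3 starts before LAB2 ends → LAB2 and LAB3 overlap.
That's a conflict, so the schedule is not conflict-free.

No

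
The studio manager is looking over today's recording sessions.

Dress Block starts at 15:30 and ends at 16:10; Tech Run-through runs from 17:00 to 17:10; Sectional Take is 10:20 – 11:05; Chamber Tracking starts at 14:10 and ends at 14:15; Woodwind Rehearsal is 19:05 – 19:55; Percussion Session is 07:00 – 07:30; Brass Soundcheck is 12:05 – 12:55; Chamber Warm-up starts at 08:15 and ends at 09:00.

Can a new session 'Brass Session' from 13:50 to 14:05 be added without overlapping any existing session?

Percussion Session: ends 07:30 at or before Brass Session starts 13:50 → clear.
Chamber Warm-up: ends 09:00 at or before Brass Session starts 13:50 → clear.
Sectional Take: ends 11:05 at or before Brass Session starts 13:50 → clear.
Brass Soundcheck: ends 12:55 at or before Brass Session starts 13:50 → clear.
Chamber Tracking: starts 14:10 at or after Brass Session ends 14:05 → clear.
Dress Block: starts 15:30 at or after Brass Session ends 14:05 → clear.
Tech Run-through: starts 17:00 at or after Brass Session ends 14:05 → clear.
Woodwind Rehearsal: starts 19:05 at or after Brass Session ends 14:05 → clear.

Yes — the slot is free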